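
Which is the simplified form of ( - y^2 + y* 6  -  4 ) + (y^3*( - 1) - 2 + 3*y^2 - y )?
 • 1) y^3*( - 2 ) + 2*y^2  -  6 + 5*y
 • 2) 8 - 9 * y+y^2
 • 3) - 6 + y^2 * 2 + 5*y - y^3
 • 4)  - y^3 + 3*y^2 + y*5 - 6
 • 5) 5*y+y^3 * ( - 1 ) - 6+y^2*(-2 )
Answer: 3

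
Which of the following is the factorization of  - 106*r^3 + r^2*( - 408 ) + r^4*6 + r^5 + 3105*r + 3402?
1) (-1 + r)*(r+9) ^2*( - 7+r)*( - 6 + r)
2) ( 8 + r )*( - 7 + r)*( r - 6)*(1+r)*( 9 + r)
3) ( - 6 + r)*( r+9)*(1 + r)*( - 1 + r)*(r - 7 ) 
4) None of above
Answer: 4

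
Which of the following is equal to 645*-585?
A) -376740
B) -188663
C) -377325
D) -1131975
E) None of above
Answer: C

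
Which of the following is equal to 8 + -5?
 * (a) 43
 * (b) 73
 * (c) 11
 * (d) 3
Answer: d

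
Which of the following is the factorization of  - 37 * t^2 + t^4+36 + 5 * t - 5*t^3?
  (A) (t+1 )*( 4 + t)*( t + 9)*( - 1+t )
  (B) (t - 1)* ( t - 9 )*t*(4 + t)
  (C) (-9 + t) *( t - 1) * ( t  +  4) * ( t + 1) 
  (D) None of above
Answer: C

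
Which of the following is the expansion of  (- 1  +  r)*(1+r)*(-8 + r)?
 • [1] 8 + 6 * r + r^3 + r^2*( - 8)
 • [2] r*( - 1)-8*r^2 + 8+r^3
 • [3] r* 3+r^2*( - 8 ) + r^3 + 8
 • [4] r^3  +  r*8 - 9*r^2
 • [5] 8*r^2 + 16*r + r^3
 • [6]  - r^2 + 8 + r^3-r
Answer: 2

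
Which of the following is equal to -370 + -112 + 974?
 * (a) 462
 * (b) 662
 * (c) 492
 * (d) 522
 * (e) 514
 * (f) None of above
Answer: c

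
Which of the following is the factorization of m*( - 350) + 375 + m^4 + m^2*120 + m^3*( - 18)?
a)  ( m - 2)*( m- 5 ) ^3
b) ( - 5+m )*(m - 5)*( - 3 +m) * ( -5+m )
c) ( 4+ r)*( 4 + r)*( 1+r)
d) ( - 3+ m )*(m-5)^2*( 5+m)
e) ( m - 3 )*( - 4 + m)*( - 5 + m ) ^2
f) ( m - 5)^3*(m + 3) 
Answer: b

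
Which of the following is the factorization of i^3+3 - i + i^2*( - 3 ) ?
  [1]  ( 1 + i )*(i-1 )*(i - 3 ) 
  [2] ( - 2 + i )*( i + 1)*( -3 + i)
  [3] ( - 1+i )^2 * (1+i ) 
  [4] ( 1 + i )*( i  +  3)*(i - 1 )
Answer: 1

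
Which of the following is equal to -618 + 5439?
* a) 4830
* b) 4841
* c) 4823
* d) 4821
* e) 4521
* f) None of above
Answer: d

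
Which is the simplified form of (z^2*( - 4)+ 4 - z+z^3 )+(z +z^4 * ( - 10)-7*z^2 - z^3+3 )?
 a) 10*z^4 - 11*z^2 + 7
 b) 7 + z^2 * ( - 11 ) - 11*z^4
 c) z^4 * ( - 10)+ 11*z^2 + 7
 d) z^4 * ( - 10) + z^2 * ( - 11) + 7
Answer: d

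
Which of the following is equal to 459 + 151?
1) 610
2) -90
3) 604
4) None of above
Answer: 1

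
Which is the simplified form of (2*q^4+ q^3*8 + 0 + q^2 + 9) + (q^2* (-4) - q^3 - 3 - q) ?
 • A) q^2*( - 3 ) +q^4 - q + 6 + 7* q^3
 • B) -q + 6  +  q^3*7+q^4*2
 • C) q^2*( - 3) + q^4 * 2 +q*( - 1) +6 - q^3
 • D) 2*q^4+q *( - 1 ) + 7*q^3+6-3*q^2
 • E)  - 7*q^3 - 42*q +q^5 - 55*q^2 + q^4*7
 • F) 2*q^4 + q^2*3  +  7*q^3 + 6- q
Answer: D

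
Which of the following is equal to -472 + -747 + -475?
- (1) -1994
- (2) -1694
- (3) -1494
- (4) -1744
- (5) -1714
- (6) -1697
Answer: 2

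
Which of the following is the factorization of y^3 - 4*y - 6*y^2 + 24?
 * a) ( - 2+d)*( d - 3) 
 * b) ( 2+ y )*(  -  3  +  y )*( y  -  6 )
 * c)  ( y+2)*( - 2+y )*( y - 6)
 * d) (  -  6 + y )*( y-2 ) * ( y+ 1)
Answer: c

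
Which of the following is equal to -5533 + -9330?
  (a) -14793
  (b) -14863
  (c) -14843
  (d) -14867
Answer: b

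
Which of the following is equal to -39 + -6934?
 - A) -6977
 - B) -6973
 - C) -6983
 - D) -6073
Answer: B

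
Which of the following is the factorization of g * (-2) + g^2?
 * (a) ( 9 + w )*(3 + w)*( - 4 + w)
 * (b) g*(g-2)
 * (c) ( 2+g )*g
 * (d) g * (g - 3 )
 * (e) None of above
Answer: b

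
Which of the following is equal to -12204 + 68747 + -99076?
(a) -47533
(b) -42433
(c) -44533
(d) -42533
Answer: d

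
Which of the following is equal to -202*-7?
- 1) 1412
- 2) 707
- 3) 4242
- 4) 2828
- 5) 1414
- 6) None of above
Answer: 5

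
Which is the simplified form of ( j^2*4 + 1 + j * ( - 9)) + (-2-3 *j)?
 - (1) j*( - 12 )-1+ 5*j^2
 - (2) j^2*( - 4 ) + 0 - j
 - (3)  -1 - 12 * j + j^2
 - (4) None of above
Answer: 4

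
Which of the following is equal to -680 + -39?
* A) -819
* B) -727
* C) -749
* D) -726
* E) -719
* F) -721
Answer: E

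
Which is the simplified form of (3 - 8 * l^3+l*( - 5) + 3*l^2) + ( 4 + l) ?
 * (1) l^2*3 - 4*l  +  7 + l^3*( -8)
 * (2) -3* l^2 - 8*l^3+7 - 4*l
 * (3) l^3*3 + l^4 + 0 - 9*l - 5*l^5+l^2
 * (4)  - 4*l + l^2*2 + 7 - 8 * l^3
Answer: 1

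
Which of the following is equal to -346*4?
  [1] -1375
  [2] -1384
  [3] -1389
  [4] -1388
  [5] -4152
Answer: 2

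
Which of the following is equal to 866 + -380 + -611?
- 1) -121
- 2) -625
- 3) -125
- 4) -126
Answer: 3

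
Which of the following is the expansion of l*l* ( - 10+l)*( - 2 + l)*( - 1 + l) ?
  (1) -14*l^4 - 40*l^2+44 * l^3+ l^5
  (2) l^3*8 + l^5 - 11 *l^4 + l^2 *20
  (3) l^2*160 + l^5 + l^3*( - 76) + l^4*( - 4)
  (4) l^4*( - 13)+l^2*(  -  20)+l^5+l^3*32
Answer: 4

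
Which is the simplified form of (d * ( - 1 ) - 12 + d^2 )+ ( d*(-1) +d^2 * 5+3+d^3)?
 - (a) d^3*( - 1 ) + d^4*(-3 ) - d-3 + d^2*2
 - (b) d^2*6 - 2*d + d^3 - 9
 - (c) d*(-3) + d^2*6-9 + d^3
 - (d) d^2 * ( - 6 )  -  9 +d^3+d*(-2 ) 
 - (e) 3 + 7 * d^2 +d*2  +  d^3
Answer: b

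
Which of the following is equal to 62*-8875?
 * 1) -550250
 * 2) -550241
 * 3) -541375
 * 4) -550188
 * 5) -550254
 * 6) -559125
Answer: 1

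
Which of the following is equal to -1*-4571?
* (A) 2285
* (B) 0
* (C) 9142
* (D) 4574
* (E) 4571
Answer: E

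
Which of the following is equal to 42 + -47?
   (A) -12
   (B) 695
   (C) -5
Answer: C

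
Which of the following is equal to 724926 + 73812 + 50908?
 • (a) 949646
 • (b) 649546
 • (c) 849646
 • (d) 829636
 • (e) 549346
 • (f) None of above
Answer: c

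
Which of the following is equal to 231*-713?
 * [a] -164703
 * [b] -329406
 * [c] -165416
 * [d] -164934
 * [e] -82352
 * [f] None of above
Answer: a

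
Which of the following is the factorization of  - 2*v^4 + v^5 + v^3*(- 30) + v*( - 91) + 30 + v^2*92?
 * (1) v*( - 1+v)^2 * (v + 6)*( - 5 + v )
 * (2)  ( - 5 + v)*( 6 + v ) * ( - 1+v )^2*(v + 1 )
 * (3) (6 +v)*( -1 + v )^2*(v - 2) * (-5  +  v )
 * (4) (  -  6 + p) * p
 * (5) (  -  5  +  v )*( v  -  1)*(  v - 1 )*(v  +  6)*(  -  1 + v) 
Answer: 5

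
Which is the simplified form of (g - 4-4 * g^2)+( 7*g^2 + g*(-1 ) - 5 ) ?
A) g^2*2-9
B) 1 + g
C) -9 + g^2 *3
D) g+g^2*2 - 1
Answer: C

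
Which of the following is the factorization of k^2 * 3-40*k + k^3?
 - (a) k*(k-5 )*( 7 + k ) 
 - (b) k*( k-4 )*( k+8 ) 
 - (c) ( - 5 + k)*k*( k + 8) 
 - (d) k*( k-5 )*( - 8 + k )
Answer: c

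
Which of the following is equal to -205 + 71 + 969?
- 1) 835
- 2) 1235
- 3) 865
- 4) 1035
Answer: 1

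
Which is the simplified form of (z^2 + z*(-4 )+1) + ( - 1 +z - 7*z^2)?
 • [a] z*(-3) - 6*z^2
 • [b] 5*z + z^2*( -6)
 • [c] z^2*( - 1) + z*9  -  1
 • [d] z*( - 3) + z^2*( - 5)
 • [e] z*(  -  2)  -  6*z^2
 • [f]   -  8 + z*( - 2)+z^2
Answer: a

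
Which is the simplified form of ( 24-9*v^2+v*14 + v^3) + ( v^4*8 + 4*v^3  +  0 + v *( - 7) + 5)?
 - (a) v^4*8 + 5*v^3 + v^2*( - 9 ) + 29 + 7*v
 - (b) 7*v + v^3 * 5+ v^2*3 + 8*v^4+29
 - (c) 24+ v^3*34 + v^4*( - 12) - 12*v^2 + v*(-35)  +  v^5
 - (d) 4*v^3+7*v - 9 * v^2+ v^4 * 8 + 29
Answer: a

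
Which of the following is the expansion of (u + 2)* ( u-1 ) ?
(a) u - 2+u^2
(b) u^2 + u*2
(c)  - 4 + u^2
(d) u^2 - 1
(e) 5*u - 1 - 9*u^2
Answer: a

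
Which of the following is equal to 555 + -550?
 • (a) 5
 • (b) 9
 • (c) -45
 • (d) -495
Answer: a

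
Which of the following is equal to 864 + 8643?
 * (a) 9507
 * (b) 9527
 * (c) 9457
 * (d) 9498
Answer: a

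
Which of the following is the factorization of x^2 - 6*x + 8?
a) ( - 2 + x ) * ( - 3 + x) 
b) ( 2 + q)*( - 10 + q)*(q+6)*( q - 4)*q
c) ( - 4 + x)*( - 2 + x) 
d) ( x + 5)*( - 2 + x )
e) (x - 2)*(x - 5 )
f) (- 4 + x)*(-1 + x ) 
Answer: c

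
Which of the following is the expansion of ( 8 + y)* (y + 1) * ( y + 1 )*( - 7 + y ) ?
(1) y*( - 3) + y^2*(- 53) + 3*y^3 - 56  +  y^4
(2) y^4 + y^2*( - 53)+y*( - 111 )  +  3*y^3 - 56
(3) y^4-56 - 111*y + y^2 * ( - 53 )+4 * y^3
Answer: 2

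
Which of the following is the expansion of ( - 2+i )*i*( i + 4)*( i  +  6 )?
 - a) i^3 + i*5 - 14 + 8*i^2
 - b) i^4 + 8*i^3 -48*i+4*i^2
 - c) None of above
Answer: b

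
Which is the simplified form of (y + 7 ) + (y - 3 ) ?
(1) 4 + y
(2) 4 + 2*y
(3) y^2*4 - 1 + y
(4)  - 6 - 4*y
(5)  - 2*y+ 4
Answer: 2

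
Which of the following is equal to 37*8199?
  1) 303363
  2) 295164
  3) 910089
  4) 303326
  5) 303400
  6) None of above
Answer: 1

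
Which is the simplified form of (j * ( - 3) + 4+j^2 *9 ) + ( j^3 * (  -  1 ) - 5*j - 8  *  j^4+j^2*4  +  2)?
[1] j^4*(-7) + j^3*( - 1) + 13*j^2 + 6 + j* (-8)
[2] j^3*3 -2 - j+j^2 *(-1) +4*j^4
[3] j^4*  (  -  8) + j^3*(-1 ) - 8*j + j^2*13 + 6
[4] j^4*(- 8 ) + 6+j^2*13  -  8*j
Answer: 3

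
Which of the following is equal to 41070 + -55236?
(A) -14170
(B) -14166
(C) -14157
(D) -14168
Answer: B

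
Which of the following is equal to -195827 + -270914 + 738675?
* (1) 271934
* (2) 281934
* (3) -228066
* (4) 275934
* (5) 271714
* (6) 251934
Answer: 1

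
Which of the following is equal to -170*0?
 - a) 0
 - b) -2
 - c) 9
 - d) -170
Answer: a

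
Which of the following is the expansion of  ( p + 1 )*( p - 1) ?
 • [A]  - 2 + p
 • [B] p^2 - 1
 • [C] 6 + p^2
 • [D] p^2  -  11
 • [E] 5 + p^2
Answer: B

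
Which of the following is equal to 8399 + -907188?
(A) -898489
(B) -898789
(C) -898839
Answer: B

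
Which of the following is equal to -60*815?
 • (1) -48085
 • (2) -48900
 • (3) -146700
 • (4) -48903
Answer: 2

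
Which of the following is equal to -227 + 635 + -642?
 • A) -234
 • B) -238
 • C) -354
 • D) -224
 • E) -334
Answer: A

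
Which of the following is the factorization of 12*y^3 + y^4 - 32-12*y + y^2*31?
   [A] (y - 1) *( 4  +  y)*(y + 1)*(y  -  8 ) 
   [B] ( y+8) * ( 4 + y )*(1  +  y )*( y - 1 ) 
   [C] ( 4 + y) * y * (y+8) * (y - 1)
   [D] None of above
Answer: B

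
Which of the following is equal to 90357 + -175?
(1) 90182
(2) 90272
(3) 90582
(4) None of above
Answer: 1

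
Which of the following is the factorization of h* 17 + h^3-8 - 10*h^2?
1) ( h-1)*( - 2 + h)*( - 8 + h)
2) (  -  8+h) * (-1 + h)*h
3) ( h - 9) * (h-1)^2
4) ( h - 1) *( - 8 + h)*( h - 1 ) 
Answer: 4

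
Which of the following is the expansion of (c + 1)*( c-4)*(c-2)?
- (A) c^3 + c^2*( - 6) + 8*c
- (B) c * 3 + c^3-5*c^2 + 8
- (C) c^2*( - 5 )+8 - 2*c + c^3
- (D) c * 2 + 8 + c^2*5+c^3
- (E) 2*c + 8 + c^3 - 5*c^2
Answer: E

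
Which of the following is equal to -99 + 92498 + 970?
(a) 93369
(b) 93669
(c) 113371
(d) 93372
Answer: a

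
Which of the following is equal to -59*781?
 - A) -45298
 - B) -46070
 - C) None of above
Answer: C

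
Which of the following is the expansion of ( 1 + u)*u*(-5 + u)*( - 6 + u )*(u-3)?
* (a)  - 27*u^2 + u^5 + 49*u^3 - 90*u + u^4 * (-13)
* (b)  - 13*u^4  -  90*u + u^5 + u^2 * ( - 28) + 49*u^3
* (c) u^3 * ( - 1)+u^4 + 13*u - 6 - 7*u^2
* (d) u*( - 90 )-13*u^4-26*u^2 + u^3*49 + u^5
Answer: a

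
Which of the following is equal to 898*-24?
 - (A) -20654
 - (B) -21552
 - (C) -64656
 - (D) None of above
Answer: B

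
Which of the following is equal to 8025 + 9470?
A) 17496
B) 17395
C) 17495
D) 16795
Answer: C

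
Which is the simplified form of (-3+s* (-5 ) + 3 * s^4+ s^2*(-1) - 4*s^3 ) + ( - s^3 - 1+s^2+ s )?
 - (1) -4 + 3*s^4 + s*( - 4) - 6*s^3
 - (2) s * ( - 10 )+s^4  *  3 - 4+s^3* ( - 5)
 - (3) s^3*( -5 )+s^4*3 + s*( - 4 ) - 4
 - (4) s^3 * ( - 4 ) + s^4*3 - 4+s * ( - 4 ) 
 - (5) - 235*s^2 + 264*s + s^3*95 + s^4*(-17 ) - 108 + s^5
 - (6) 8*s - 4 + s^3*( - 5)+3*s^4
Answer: 3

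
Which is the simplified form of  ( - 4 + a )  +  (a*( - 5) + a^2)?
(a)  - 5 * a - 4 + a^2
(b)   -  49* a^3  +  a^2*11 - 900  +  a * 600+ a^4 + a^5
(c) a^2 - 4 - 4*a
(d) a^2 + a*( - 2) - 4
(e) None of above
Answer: c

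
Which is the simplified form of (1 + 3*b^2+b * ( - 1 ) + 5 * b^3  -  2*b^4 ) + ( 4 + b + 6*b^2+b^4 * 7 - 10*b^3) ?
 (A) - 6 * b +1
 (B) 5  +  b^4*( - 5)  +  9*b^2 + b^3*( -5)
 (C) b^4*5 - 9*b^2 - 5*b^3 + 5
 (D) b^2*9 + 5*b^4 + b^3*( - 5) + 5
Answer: D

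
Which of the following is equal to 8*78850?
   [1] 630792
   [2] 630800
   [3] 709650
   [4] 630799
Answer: 2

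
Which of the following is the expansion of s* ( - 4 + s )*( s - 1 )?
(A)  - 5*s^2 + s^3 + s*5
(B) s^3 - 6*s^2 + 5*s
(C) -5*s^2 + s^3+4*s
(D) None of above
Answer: C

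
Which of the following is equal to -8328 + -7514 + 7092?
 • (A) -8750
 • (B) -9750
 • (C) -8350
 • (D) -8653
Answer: A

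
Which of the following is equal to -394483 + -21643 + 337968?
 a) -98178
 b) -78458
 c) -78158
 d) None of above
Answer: c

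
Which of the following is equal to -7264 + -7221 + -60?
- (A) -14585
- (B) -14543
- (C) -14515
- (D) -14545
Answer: D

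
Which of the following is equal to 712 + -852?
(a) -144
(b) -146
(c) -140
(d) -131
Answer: c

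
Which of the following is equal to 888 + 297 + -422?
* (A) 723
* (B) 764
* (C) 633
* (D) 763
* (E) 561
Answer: D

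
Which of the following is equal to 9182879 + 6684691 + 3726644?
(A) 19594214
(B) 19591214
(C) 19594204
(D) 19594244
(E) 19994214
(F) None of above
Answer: A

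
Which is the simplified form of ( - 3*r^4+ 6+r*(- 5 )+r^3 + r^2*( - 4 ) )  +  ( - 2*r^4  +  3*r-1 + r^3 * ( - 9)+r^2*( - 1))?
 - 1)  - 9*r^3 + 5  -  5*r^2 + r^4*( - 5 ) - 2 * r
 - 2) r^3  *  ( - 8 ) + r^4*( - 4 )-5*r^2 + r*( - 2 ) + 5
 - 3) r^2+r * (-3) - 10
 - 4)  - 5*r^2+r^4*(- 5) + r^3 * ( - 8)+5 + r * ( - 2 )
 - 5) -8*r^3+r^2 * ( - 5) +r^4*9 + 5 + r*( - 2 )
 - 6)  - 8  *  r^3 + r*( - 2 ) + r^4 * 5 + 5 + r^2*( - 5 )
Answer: 4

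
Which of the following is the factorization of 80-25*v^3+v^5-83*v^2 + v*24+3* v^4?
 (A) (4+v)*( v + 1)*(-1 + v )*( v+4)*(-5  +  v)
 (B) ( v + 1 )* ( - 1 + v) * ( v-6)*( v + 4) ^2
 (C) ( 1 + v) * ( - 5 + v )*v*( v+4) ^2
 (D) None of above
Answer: A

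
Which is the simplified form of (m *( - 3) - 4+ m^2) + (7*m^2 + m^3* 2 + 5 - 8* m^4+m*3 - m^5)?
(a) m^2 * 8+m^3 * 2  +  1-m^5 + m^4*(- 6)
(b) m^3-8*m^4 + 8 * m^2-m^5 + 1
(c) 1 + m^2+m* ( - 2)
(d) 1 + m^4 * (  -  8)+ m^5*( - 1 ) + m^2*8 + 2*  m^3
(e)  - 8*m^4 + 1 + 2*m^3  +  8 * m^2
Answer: d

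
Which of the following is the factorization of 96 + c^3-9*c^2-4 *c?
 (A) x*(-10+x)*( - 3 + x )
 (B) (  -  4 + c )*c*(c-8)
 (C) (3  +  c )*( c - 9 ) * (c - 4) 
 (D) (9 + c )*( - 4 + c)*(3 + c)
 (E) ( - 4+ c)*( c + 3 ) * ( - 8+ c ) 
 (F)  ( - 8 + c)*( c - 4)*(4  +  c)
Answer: E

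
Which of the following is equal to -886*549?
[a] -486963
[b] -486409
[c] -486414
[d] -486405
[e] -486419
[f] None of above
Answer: c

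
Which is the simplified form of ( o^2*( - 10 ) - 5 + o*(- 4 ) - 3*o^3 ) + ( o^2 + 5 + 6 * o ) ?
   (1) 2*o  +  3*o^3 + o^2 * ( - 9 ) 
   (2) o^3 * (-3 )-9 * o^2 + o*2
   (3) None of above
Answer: 2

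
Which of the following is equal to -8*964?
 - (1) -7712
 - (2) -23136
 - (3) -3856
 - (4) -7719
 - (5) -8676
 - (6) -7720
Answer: 1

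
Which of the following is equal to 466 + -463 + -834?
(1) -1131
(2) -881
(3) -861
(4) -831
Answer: 4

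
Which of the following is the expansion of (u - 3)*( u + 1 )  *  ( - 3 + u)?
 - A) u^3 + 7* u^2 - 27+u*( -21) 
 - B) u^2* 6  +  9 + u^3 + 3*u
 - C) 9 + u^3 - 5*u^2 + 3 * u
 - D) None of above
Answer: C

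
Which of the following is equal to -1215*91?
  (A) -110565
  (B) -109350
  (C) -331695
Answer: A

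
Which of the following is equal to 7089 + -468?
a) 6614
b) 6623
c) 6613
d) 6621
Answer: d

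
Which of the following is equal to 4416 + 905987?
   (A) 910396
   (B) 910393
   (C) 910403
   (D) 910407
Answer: C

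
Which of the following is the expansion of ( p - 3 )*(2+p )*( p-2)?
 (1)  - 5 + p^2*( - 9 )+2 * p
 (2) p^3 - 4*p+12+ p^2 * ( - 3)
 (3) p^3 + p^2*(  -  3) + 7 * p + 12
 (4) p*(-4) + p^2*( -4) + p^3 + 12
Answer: 2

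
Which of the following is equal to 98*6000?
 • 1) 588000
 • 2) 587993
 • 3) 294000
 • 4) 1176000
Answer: 1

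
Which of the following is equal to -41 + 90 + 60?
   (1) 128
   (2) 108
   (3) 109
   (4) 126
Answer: 3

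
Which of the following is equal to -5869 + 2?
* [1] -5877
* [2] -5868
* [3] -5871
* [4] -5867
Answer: 4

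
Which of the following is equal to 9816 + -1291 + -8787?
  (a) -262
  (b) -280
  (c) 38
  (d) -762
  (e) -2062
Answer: a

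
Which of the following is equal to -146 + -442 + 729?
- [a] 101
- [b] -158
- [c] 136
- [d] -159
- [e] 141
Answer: e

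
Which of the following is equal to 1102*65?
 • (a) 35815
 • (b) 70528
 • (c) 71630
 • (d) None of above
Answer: c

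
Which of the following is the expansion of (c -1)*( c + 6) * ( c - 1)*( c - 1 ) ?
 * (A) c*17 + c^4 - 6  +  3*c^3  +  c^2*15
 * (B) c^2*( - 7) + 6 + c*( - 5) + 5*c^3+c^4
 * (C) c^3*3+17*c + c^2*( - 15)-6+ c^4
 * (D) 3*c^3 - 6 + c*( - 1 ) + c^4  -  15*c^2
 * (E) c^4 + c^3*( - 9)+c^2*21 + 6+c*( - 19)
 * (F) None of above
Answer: C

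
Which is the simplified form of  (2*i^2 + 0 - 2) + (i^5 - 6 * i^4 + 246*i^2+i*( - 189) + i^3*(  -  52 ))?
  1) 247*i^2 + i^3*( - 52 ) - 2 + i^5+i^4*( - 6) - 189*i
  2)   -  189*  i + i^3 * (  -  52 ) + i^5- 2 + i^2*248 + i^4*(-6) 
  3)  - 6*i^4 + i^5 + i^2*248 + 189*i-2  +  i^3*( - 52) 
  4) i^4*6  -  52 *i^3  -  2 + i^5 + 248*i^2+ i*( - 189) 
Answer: 2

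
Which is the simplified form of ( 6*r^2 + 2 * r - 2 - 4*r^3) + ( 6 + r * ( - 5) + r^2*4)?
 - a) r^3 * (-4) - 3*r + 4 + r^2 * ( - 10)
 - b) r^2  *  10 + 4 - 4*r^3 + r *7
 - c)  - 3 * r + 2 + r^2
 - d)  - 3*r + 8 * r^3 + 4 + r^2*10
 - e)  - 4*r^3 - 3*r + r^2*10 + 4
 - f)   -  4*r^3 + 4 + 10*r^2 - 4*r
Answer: e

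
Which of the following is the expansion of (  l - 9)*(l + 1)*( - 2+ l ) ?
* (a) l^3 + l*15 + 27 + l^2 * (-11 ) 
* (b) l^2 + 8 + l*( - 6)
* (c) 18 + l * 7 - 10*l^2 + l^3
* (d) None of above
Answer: c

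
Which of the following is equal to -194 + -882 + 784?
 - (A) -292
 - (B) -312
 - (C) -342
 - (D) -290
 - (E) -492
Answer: A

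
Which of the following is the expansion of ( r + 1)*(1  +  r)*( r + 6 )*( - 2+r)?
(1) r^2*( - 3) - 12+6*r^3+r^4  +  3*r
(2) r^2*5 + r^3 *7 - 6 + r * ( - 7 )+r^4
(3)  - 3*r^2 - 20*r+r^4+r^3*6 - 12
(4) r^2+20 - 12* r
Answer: 3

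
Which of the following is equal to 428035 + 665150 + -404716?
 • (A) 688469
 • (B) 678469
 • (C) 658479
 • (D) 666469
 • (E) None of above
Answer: A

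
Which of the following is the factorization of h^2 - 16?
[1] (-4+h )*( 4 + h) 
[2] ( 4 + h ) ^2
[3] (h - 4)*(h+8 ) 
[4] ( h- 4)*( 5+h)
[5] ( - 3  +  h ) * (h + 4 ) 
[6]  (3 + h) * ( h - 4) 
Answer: 1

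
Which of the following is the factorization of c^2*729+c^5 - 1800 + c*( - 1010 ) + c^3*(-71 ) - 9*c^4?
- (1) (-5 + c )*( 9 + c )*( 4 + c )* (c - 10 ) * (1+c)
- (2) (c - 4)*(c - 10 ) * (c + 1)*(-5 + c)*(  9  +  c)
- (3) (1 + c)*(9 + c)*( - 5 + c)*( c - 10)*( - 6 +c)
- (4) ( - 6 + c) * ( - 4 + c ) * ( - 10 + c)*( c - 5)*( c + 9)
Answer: 2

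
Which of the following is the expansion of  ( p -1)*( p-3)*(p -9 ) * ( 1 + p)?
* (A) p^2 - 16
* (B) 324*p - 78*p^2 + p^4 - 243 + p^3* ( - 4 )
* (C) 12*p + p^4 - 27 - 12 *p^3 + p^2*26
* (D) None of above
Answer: C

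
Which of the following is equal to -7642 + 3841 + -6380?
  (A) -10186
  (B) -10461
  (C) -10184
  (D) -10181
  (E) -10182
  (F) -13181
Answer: D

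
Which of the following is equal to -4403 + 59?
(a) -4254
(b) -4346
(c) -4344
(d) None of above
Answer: c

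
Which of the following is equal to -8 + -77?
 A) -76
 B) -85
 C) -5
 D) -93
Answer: B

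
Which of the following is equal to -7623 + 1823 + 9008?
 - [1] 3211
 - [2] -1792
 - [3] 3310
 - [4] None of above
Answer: 4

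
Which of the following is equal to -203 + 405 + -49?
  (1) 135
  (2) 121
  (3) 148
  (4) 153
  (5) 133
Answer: 4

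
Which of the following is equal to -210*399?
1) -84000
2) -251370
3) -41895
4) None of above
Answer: 4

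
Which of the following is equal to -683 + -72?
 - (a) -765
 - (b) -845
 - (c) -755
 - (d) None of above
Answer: c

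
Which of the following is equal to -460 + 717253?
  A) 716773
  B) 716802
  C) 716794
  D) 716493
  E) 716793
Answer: E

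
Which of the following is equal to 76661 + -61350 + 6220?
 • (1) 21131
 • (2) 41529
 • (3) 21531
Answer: 3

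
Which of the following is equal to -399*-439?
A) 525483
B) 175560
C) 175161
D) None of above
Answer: C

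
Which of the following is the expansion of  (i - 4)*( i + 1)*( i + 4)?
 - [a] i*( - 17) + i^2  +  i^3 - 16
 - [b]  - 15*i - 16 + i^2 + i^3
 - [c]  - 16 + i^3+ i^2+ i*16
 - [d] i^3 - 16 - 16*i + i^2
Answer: d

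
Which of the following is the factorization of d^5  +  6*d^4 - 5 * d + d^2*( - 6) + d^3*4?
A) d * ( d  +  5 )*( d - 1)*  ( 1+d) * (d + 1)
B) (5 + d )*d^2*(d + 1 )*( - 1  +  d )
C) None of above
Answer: A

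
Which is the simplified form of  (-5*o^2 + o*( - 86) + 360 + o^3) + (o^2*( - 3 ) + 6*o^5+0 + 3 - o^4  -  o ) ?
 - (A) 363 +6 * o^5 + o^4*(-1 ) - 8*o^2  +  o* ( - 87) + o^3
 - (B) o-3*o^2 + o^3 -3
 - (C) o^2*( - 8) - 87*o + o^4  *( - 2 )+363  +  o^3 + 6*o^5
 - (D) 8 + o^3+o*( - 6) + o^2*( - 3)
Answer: A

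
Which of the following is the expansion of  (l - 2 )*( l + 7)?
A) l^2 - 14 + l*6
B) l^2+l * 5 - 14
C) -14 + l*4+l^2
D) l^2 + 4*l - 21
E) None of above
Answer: B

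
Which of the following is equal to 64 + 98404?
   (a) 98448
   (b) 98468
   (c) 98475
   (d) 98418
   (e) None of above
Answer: b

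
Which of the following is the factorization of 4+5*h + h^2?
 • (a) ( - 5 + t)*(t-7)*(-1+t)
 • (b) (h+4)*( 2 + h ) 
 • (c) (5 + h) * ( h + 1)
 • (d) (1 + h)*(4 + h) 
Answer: d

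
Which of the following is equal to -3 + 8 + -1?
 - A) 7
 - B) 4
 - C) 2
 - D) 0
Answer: B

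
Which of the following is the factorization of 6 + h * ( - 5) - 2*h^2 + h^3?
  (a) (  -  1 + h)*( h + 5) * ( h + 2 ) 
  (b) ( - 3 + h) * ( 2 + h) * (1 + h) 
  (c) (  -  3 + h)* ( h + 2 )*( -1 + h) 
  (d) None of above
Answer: c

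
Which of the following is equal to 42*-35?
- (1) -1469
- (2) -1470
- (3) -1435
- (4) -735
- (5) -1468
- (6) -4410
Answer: 2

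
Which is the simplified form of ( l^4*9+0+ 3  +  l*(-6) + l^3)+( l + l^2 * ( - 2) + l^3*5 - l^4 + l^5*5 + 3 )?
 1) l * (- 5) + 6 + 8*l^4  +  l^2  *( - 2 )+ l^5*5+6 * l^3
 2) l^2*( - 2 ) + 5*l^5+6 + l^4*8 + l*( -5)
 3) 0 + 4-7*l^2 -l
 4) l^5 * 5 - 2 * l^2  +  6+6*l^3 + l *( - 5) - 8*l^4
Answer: 1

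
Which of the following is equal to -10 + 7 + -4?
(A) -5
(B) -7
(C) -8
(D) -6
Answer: B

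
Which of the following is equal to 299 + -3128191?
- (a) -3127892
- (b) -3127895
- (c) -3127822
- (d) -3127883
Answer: a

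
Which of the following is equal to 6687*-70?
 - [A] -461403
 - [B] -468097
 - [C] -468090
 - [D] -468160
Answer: C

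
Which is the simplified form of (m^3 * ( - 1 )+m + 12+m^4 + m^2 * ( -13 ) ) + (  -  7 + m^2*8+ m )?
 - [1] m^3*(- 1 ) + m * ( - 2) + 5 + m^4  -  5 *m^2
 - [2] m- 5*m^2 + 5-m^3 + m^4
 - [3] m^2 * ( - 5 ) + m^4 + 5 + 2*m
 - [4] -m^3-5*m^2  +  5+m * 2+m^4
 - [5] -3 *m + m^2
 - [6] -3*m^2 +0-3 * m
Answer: 4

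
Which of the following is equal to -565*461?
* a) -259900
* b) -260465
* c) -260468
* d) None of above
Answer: b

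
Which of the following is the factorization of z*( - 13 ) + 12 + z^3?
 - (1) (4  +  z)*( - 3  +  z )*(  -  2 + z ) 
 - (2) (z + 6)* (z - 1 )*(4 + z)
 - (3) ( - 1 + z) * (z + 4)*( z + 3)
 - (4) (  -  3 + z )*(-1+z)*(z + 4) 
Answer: 4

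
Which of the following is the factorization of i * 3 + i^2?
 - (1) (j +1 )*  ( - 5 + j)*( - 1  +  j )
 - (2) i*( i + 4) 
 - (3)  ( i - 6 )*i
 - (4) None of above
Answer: 4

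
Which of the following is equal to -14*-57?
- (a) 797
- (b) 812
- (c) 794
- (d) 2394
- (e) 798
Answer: e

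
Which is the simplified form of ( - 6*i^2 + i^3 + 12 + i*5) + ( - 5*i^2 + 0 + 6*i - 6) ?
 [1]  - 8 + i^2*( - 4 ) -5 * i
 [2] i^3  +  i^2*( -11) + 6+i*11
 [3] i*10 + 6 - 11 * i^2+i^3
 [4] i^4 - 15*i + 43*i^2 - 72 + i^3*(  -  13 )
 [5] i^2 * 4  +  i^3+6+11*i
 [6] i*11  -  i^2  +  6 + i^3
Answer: 2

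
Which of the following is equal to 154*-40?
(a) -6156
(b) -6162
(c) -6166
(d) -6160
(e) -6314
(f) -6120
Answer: d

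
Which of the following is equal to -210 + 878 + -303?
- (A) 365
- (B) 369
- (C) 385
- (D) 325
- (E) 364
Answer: A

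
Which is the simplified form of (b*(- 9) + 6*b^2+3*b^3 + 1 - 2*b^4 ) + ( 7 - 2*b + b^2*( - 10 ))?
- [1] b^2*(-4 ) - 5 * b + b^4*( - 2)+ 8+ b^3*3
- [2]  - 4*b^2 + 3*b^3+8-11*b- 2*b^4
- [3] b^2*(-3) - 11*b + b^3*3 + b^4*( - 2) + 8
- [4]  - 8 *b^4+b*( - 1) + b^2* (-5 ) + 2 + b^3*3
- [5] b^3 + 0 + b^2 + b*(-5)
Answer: 2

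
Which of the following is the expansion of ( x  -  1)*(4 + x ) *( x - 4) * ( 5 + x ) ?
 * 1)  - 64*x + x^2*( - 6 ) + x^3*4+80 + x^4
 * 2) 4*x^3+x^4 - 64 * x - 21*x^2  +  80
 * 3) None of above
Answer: 2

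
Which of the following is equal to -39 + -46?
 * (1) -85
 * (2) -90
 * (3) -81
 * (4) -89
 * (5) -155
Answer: 1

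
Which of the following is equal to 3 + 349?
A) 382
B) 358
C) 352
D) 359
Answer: C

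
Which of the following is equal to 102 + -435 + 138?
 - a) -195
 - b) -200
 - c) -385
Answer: a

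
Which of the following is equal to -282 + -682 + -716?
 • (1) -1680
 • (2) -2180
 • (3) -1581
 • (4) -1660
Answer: 1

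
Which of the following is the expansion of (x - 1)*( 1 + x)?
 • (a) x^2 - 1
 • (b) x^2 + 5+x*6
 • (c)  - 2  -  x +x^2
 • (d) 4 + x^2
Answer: a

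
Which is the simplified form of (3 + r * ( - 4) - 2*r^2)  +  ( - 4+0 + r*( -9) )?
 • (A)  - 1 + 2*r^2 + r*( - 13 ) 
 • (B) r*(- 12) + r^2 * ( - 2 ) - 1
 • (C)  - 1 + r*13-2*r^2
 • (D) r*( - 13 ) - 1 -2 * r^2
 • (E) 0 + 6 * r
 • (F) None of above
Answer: D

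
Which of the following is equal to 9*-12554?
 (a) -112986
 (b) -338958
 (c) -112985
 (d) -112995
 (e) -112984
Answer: a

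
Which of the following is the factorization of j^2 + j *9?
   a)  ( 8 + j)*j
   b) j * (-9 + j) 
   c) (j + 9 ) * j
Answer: c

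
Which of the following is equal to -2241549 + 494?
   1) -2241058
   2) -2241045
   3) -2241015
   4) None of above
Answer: 4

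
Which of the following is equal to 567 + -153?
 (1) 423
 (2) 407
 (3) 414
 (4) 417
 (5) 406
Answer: 3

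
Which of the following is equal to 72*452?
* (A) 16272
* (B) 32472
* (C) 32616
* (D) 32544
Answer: D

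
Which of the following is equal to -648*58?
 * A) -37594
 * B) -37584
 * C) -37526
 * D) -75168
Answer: B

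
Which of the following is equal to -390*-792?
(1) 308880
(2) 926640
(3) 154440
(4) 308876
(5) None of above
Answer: 1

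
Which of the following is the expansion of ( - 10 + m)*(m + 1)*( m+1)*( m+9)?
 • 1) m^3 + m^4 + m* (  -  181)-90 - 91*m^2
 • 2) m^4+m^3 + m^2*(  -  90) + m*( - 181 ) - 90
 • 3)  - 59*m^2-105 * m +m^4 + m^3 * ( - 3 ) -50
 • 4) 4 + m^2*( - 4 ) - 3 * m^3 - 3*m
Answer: 1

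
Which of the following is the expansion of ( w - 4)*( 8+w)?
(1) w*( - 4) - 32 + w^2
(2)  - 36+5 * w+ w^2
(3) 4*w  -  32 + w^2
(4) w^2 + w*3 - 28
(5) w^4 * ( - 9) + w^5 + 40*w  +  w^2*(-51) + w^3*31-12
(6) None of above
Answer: 3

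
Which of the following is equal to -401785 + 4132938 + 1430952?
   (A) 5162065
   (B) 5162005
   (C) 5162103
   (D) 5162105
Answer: D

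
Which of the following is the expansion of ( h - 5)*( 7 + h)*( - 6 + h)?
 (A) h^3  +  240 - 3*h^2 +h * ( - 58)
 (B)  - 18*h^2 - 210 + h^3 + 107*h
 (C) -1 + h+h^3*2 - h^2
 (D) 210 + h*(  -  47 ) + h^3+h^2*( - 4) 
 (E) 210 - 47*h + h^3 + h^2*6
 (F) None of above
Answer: D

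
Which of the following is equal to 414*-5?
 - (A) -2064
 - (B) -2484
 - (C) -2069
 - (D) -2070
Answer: D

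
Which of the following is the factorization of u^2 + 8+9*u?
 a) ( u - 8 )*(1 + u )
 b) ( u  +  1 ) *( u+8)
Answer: b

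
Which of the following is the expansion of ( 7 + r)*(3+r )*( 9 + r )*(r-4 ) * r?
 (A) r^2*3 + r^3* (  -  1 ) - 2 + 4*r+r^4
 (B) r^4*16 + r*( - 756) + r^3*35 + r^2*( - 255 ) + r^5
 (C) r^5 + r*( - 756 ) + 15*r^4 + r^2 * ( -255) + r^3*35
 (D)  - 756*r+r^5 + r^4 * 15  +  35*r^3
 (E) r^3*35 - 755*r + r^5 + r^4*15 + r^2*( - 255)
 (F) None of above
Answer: C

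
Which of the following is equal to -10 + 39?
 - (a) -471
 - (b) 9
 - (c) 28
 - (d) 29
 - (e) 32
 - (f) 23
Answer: d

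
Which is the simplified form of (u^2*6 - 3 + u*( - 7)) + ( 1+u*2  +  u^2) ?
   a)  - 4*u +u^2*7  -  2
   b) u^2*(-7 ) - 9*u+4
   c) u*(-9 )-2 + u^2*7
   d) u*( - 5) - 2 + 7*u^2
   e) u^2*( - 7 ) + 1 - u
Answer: d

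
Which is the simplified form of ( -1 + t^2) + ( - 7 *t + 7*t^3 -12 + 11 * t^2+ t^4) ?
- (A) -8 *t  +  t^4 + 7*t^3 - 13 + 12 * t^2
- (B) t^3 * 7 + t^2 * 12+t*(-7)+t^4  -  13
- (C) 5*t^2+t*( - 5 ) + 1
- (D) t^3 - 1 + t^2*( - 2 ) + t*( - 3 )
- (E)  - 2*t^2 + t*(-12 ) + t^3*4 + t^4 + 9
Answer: B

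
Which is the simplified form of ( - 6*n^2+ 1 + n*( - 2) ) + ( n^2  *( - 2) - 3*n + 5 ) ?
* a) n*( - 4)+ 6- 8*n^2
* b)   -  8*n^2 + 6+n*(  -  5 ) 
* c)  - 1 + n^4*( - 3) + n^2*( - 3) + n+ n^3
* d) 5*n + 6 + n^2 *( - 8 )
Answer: b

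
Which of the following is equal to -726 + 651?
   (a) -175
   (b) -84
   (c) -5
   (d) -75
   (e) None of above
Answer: d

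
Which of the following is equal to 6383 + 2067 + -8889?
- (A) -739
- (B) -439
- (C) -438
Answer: B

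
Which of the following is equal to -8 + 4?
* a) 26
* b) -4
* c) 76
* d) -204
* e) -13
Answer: b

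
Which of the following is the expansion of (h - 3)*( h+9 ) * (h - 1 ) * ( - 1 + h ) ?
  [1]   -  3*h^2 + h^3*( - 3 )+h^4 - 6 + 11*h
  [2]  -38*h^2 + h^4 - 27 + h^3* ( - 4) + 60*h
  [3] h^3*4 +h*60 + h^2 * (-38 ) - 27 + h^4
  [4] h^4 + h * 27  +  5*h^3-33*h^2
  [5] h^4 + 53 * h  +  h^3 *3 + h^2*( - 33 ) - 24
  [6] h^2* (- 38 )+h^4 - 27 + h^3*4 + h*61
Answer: 3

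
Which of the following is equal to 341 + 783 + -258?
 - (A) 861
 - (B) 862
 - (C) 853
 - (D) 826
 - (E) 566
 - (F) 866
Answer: F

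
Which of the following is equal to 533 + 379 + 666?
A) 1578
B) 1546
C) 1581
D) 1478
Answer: A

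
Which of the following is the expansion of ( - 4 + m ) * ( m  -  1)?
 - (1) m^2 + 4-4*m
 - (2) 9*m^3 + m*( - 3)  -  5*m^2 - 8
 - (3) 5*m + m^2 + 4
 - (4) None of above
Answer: 4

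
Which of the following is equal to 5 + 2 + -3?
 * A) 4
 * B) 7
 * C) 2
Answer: A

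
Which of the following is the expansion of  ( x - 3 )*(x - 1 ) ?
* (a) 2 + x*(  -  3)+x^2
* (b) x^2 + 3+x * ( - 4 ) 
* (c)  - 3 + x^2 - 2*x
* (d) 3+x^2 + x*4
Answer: b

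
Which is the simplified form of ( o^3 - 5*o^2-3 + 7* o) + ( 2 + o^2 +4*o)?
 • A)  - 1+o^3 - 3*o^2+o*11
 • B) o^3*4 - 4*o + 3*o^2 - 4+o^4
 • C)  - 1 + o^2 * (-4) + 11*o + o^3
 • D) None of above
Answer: C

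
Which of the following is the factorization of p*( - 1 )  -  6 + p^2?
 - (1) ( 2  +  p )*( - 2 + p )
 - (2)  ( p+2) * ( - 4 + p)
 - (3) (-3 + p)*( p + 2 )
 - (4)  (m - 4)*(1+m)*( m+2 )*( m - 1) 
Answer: 3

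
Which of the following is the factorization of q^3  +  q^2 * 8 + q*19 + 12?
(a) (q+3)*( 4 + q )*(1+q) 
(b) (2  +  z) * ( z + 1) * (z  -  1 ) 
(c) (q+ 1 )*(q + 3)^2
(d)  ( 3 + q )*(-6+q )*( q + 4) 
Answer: a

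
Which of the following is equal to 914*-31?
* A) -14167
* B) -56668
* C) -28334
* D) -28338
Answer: C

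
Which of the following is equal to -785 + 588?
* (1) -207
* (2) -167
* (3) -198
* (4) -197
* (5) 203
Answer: 4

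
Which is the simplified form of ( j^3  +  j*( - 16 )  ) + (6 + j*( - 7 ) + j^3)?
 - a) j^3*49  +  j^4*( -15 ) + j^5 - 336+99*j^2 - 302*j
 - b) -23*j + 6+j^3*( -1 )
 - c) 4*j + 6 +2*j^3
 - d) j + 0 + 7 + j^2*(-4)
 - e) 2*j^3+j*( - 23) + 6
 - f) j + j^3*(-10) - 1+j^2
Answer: e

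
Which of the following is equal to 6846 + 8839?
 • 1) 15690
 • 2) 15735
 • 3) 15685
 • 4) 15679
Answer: 3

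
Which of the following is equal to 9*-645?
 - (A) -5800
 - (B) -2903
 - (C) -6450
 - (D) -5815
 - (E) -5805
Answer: E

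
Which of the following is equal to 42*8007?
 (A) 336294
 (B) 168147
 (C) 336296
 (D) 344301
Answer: A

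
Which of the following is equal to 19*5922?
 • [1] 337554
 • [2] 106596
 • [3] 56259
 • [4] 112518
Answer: 4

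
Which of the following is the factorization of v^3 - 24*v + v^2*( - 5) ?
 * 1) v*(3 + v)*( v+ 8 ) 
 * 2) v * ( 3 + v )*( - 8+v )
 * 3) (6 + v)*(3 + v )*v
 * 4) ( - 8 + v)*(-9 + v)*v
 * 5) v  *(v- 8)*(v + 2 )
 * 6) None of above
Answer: 2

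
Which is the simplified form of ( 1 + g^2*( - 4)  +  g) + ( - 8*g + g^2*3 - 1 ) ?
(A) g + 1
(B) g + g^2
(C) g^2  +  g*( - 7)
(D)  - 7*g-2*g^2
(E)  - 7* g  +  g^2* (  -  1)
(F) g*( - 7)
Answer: E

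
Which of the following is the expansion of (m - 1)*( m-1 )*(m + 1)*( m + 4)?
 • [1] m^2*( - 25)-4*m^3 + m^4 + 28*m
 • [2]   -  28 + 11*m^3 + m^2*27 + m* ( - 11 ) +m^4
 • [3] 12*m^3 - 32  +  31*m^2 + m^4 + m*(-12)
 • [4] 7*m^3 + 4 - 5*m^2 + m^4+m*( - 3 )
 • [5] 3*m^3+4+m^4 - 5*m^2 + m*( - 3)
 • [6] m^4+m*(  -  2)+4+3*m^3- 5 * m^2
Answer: 5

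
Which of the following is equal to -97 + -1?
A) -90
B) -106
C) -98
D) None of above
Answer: C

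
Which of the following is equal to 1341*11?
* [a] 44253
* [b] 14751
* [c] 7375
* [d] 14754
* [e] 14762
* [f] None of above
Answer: b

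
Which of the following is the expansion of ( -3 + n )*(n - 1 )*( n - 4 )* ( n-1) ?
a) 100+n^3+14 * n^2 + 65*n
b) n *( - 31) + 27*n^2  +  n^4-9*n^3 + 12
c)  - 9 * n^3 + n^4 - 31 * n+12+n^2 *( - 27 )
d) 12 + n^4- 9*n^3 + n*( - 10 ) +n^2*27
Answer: b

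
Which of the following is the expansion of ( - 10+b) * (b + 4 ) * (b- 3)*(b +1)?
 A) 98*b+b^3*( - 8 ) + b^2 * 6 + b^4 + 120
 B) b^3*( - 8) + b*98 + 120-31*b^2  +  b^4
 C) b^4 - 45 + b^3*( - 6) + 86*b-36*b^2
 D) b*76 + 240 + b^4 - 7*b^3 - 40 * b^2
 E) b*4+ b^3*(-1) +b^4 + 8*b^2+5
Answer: B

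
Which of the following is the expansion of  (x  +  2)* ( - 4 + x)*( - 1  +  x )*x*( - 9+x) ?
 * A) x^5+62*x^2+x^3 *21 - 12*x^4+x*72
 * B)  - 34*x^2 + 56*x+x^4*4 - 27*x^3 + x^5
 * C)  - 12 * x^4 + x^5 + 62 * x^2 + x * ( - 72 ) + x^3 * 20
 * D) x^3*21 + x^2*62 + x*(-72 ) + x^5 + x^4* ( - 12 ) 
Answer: D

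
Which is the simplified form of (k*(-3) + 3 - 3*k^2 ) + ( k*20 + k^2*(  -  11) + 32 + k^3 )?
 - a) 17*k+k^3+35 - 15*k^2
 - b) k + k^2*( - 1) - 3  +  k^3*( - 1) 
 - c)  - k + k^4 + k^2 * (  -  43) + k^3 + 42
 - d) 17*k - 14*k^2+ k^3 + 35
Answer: d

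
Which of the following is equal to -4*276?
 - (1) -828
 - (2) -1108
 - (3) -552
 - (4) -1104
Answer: 4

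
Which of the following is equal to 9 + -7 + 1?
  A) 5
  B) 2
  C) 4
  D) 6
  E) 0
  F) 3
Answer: F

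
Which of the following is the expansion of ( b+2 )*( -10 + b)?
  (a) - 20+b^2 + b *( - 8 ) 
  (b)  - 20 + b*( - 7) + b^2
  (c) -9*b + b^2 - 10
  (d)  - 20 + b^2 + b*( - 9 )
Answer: a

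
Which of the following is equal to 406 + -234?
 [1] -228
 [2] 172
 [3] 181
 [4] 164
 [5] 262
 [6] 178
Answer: 2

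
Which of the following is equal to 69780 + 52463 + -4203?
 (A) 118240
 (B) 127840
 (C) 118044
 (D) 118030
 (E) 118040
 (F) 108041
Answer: E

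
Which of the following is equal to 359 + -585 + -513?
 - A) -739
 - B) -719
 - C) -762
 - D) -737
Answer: A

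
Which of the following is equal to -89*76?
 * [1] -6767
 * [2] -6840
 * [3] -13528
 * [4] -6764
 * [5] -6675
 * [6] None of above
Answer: 4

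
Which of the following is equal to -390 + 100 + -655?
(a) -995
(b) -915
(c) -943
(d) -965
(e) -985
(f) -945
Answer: f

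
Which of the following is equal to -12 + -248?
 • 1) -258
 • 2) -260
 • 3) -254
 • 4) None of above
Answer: 2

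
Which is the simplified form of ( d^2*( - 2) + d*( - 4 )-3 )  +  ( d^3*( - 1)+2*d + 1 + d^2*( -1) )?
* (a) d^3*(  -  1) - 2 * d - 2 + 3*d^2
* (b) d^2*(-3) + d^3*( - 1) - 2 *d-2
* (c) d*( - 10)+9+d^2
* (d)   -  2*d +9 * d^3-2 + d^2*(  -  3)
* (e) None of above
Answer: b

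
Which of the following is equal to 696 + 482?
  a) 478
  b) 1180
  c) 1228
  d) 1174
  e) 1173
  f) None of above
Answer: f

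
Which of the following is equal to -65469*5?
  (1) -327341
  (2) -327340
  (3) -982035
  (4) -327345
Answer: 4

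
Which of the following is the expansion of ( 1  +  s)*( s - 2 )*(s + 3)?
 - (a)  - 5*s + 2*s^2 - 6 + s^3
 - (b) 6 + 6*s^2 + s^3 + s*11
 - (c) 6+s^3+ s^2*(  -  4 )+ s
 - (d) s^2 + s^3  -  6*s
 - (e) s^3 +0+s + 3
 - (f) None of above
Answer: a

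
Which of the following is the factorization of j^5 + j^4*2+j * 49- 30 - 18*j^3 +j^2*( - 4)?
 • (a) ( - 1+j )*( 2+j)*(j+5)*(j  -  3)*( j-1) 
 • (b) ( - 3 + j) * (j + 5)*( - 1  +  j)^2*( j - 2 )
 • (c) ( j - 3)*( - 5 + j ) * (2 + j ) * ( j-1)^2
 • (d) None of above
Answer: a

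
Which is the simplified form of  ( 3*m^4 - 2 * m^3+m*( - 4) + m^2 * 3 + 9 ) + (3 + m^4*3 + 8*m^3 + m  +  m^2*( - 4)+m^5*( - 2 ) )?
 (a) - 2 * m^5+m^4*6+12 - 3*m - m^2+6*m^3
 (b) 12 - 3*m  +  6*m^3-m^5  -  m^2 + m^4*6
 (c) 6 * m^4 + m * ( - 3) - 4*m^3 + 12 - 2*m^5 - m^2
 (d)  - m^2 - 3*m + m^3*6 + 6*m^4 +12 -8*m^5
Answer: a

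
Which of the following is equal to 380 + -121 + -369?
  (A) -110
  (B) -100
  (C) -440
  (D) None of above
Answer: A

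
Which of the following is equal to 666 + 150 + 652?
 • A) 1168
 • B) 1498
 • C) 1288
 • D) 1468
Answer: D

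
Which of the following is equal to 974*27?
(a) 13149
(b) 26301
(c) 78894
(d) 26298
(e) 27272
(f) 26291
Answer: d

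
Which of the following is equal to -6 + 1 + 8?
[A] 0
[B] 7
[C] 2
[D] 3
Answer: D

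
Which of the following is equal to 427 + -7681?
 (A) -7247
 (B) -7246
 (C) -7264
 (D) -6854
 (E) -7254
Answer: E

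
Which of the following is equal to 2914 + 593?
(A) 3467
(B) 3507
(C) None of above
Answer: B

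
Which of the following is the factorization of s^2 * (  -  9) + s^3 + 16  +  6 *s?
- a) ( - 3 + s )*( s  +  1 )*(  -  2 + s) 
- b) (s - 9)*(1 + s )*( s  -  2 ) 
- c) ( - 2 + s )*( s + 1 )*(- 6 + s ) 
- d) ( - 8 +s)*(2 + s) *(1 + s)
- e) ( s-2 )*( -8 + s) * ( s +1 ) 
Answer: e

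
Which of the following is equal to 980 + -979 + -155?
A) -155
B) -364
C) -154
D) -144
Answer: C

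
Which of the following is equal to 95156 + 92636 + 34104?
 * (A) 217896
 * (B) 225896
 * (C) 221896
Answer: C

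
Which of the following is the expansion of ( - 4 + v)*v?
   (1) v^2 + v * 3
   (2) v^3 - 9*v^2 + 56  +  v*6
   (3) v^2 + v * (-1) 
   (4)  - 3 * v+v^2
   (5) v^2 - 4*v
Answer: 5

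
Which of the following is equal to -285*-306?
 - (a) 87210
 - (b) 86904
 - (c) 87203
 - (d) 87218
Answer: a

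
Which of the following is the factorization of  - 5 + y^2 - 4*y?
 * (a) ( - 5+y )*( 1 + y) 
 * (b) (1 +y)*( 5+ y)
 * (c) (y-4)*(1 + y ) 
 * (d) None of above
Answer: a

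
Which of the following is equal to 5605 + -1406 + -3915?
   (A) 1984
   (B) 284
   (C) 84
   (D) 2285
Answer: B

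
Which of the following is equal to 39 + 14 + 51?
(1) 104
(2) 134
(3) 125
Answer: 1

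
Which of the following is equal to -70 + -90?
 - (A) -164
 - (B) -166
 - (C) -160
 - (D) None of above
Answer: C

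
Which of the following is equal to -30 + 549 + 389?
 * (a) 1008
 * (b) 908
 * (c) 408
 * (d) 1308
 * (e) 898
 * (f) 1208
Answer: b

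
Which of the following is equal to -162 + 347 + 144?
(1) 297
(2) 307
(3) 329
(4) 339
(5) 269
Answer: 3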